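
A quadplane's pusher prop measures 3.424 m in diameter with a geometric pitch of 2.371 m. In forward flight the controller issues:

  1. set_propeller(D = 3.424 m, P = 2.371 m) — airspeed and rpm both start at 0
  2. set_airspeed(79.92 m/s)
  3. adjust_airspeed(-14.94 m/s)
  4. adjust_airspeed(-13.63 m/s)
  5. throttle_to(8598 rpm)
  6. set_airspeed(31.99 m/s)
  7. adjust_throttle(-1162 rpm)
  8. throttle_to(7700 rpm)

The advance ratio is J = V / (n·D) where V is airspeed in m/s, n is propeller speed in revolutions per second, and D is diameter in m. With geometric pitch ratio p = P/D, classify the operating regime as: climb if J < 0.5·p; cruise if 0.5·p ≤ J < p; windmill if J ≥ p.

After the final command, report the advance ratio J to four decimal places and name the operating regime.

set_propeller: D = 3.424 m, P = 2.371 m (p = P/D = 0.692465); state ← (V=0, rpm=0)
set_airspeed(79.92): V ← 79.92 m/s
adjust_airspeed(-14.94): V ← 79.92 -14.94 = 64.98 m/s
adjust_airspeed(-13.63): V ← 64.98 -13.63 = 51.35 m/s
throttle_to(8598): rpm ← 8598
set_airspeed(31.99): V ← 31.99 m/s
adjust_throttle(-1162): rpm ← 8598 -1162 = 7436
throttle_to(7700): rpm ← 7700
final state: V = 31.99 m/s, rpm = 7700 → n = rpm/60 = 128.333333 rev/s
J = V / (n·D) = 31.99 / (128.333333 × 3.424) = 0.072802
regime bands: climb J<0.3462 | cruise [0.3462, 0.6925) | windmill J≥0.6925
J = 0.0728 → climb

J = 0.0728, regime = climb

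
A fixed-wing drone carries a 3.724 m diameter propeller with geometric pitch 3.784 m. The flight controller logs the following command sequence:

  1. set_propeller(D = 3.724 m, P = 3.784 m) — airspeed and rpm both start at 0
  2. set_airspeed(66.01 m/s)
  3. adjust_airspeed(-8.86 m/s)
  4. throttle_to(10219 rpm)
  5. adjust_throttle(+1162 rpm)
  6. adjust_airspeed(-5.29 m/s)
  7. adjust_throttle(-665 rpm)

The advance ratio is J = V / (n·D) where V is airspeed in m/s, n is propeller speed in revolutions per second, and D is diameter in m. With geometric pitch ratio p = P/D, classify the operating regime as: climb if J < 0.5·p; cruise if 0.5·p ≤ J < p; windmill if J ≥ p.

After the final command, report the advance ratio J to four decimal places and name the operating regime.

J = 0.0780, regime = climb

set_propeller: D = 3.724 m, P = 3.784 m (p = P/D = 1.016112); state ← (V=0, rpm=0)
set_airspeed(66.01): V ← 66.01 m/s
adjust_airspeed(-8.86): V ← 66.01 -8.86 = 57.15 m/s
throttle_to(10219): rpm ← 10219
adjust_throttle(+1162): rpm ← 10219 +1162 = 11381
adjust_airspeed(-5.29): V ← 57.15 -5.29 = 51.86 m/s
adjust_throttle(-665): rpm ← 11381 -665 = 10716
final state: V = 51.86 m/s, rpm = 10716 → n = rpm/60 = 178.600000 rev/s
J = V / (n·D) = 51.86 / (178.600000 × 3.724) = 0.077972
regime bands: climb J<0.5081 | cruise [0.5081, 1.0161) | windmill J≥1.0161
J = 0.0780 → climb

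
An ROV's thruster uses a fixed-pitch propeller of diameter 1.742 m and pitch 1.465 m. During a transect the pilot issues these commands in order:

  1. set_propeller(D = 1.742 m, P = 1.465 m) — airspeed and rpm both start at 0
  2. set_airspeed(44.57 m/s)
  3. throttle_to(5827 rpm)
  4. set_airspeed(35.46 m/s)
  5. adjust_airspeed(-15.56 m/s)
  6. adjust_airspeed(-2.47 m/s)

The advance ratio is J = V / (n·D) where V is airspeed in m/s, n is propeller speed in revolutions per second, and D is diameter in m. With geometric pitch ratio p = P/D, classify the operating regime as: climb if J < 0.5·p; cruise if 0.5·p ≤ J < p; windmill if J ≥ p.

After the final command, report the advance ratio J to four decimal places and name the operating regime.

set_propeller: D = 1.742 m, P = 1.465 m (p = P/D = 0.840987); state ← (V=0, rpm=0)
set_airspeed(44.57): V ← 44.57 m/s
throttle_to(5827): rpm ← 5827
set_airspeed(35.46): V ← 35.46 m/s
adjust_airspeed(-15.56): V ← 35.46 -15.56 = 19.9 m/s
adjust_airspeed(-2.47): V ← 19.9 -2.47 = 17.43 m/s
final state: V = 17.43 m/s, rpm = 5827 → n = rpm/60 = 97.116667 rev/s
J = V / (n·D) = 17.43 / (97.116667 × 1.742) = 0.103028
regime bands: climb J<0.4205 | cruise [0.4205, 0.8410) | windmill J≥0.8410
J = 0.1030 → climb

J = 0.1030, regime = climb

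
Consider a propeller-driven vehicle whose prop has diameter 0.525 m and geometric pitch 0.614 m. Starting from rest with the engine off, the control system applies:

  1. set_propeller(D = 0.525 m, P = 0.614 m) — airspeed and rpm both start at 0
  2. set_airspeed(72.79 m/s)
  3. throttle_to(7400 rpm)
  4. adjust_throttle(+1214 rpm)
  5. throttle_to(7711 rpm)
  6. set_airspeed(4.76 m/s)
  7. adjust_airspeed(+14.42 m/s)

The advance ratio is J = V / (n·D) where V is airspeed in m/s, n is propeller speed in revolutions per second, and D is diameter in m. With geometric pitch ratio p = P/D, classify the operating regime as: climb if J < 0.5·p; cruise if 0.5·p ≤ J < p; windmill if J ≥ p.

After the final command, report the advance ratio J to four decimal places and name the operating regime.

J = 0.2843, regime = climb

set_propeller: D = 0.525 m, P = 0.614 m (p = P/D = 1.169524); state ← (V=0, rpm=0)
set_airspeed(72.79): V ← 72.79 m/s
throttle_to(7400): rpm ← 7400
adjust_throttle(+1214): rpm ← 7400 +1214 = 8614
throttle_to(7711): rpm ← 7711
set_airspeed(4.76): V ← 4.76 m/s
adjust_airspeed(+14.42): V ← 4.76 +14.42 = 19.18 m/s
final state: V = 19.18 m/s, rpm = 7711 → n = rpm/60 = 128.516667 rev/s
J = V / (n·D) = 19.18 / (128.516667 × 0.525) = 0.284269
regime bands: climb J<0.5848 | cruise [0.5848, 1.1695) | windmill J≥1.1695
J = 0.2843 → climb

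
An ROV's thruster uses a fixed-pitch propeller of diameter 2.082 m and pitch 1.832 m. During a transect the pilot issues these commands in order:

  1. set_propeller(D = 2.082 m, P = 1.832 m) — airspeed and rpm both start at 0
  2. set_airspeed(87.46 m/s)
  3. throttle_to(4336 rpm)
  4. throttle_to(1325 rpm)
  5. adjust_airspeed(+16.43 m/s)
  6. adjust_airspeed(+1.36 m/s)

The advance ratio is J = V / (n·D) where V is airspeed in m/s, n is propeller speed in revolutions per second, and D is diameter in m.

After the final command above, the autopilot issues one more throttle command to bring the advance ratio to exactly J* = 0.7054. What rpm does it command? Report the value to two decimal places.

set_propeller: D = 2.082 m, P = 1.832 m (p = P/D = 0.879923); state ← (V=0, rpm=0)
set_airspeed(87.46): V ← 87.46 m/s
throttle_to(4336): rpm ← 4336
throttle_to(1325): rpm ← 1325
adjust_airspeed(+16.43): V ← 87.46 +16.43 = 103.89 m/s
adjust_airspeed(+1.36): V ← 103.89 +1.36 = 105.25 m/s
final state: V = 105.25 m/s, rpm = 1325 → n = rpm/60 = 22.083333 rev/s
target J* = 0.7054; solve J* = V/(n·D) for n: n = V/(J*·D) = 105.25/(0.7054 × 2.082) = 71.664805 rev/s
rpm = 60·n = 4299.888305

rpm = 4299.89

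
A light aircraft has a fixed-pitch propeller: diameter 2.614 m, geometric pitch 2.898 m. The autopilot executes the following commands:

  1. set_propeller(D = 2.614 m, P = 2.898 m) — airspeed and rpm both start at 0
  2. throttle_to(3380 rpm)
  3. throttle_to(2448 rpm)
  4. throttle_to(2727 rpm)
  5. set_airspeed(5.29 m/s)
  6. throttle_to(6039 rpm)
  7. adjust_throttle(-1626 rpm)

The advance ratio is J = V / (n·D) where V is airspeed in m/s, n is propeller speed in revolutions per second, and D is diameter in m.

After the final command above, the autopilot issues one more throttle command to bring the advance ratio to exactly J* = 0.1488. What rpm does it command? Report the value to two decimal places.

rpm = 816.02

set_propeller: D = 2.614 m, P = 2.898 m (p = P/D = 1.108646); state ← (V=0, rpm=0)
throttle_to(3380): rpm ← 3380
throttle_to(2448): rpm ← 2448
throttle_to(2727): rpm ← 2727
set_airspeed(5.29): V ← 5.29 m/s
throttle_to(6039): rpm ← 6039
adjust_throttle(-1626): rpm ← 6039 -1626 = 4413
final state: V = 5.29 m/s, rpm = 4413 → n = rpm/60 = 73.550000 rev/s
target J* = 0.1488; solve J* = V/(n·D) for n: n = V/(J*·D) = 5.29/(0.1488 × 2.614) = 13.600258 rev/s
rpm = 60·n = 816.015500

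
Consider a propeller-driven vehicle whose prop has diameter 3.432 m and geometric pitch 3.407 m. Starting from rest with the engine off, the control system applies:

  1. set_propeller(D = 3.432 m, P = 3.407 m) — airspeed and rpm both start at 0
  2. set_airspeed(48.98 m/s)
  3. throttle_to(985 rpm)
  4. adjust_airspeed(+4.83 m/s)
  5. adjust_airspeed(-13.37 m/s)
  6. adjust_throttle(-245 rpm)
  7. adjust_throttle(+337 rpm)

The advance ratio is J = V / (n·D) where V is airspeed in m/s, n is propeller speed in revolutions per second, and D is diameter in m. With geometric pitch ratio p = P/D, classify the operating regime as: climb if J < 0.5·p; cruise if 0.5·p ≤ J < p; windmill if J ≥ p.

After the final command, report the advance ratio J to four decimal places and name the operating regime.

set_propeller: D = 3.432 m, P = 3.407 m (p = P/D = 0.992716); state ← (V=0, rpm=0)
set_airspeed(48.98): V ← 48.98 m/s
throttle_to(985): rpm ← 985
adjust_airspeed(+4.83): V ← 48.98 +4.83 = 53.81 m/s
adjust_airspeed(-13.37): V ← 53.81 -13.37 = 40.44 m/s
adjust_throttle(-245): rpm ← 985 -245 = 740
adjust_throttle(+337): rpm ← 740 +337 = 1077
final state: V = 40.44 m/s, rpm = 1077 → n = rpm/60 = 17.950000 rev/s
J = V / (n·D) = 40.44 / (17.950000 × 3.432) = 0.656447
regime bands: climb J<0.4964 | cruise [0.4964, 0.9927) | windmill J≥0.9927
J = 0.6564 → cruise

J = 0.6564, regime = cruise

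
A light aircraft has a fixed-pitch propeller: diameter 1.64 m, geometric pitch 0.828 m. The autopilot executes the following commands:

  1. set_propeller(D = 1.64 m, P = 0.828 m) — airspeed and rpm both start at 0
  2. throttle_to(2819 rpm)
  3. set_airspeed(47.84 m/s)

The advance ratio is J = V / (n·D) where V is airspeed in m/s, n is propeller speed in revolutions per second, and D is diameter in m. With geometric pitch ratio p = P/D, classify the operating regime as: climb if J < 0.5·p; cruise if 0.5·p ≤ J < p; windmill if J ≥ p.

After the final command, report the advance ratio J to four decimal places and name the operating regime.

J = 0.6209, regime = windmill

set_propeller: D = 1.64 m, P = 0.828 m (p = P/D = 0.504878); state ← (V=0, rpm=0)
throttle_to(2819): rpm ← 2819
set_airspeed(47.84): V ← 47.84 m/s
final state: V = 47.84 m/s, rpm = 2819 → n = rpm/60 = 46.983333 rev/s
J = V / (n·D) = 47.84 / (46.983333 × 1.64) = 0.620874
regime bands: climb J<0.2524 | cruise [0.2524, 0.5049) | windmill J≥0.5049
J = 0.6209 → windmill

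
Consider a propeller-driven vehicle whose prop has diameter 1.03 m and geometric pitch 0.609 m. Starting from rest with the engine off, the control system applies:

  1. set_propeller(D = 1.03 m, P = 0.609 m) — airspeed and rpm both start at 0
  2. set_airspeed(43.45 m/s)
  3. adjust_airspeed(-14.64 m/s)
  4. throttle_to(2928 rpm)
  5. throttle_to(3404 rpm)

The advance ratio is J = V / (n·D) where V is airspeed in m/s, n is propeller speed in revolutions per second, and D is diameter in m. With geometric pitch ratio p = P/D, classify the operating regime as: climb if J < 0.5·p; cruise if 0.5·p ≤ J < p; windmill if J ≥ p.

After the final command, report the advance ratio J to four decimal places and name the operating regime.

set_propeller: D = 1.03 m, P = 0.609 m (p = P/D = 0.591262); state ← (V=0, rpm=0)
set_airspeed(43.45): V ← 43.45 m/s
adjust_airspeed(-14.64): V ← 43.45 -14.64 = 28.81 m/s
throttle_to(2928): rpm ← 2928
throttle_to(3404): rpm ← 3404
final state: V = 28.81 m/s, rpm = 3404 → n = rpm/60 = 56.733333 rev/s
J = V / (n·D) = 28.81 / (56.733333 × 1.03) = 0.493024
regime bands: climb J<0.2956 | cruise [0.2956, 0.5913) | windmill J≥0.5913
J = 0.4930 → cruise

J = 0.4930, regime = cruise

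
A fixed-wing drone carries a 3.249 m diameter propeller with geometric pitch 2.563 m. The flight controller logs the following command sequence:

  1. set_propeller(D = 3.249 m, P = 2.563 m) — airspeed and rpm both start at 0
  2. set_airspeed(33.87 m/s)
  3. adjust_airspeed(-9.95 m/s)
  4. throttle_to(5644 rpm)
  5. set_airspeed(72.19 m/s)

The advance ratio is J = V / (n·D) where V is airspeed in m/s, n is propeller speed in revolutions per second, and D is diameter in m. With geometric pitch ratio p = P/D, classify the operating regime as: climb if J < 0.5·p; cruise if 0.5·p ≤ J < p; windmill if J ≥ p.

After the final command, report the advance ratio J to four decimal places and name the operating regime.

J = 0.2362, regime = climb

set_propeller: D = 3.249 m, P = 2.563 m (p = P/D = 0.788858); state ← (V=0, rpm=0)
set_airspeed(33.87): V ← 33.87 m/s
adjust_airspeed(-9.95): V ← 33.87 -9.95 = 23.92 m/s
throttle_to(5644): rpm ← 5644
set_airspeed(72.19): V ← 72.19 m/s
final state: V = 72.19 m/s, rpm = 5644 → n = rpm/60 = 94.066667 rev/s
J = V / (n·D) = 72.19 / (94.066667 × 3.249) = 0.236206
regime bands: climb J<0.3944 | cruise [0.3944, 0.7889) | windmill J≥0.7889
J = 0.2362 → climb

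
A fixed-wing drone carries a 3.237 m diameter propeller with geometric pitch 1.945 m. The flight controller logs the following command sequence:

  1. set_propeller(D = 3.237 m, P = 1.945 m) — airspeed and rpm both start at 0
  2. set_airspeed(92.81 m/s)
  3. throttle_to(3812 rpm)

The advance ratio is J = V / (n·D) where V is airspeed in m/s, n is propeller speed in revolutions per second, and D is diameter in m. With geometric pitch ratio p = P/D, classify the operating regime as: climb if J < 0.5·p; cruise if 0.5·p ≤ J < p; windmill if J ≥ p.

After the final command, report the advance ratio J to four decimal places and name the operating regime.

set_propeller: D = 3.237 m, P = 1.945 m (p = P/D = 0.600865); state ← (V=0, rpm=0)
set_airspeed(92.81): V ← 92.81 m/s
throttle_to(3812): rpm ← 3812
final state: V = 92.81 m/s, rpm = 3812 → n = rpm/60 = 63.533333 rev/s
J = V / (n·D) = 92.81 / (63.533333 × 3.237) = 0.451285
regime bands: climb J<0.3004 | cruise [0.3004, 0.6009) | windmill J≥0.6009
J = 0.4513 → cruise

J = 0.4513, regime = cruise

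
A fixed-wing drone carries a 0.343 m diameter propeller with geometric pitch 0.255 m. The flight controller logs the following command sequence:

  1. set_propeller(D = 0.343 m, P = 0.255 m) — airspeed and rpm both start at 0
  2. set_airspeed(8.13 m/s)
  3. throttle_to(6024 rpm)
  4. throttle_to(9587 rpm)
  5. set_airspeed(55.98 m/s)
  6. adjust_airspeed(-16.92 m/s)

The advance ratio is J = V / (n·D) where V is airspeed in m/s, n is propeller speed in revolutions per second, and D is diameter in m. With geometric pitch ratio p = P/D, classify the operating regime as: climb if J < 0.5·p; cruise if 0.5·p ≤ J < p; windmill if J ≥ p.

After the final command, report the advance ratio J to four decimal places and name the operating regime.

set_propeller: D = 0.343 m, P = 0.255 m (p = P/D = 0.743440); state ← (V=0, rpm=0)
set_airspeed(8.13): V ← 8.13 m/s
throttle_to(6024): rpm ← 6024
throttle_to(9587): rpm ← 9587
set_airspeed(55.98): V ← 55.98 m/s
adjust_airspeed(-16.92): V ← 55.98 -16.92 = 39.06 m/s
final state: V = 39.06 m/s, rpm = 9587 → n = rpm/60 = 159.783333 rev/s
J = V / (n·D) = 39.06 / (159.783333 × 0.343) = 0.712700
regime bands: climb J<0.3717 | cruise [0.3717, 0.7434) | windmill J≥0.7434
J = 0.7127 → cruise

J = 0.7127, regime = cruise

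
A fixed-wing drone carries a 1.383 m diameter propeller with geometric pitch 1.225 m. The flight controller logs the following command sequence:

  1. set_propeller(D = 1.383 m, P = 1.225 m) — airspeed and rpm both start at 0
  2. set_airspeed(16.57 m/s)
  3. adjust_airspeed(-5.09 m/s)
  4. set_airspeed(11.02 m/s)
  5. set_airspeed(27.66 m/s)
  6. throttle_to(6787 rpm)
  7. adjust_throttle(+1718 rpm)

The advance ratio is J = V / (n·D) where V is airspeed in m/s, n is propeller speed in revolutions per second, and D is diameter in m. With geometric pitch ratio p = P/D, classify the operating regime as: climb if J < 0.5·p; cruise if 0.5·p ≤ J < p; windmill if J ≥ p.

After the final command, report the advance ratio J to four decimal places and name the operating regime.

set_propeller: D = 1.383 m, P = 1.225 m (p = P/D = 0.885756); state ← (V=0, rpm=0)
set_airspeed(16.57): V ← 16.57 m/s
adjust_airspeed(-5.09): V ← 16.57 -5.09 = 11.48 m/s
set_airspeed(11.02): V ← 11.02 m/s
set_airspeed(27.66): V ← 27.66 m/s
throttle_to(6787): rpm ← 6787
adjust_throttle(+1718): rpm ← 6787 +1718 = 8505
final state: V = 27.66 m/s, rpm = 8505 → n = rpm/60 = 141.750000 rev/s
J = V / (n·D) = 27.66 / (141.750000 × 1.383) = 0.141093
regime bands: climb J<0.4429 | cruise [0.4429, 0.8858) | windmill J≥0.8858
J = 0.1411 → climb

J = 0.1411, regime = climb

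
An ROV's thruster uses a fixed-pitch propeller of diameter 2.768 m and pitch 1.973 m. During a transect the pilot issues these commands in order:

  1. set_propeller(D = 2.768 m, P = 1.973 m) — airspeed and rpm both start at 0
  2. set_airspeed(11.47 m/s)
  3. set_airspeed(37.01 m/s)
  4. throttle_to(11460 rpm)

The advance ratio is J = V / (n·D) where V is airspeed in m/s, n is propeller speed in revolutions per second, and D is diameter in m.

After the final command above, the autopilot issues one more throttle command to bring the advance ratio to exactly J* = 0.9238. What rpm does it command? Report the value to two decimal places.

rpm = 868.41

set_propeller: D = 2.768 m, P = 1.973 m (p = P/D = 0.712789); state ← (V=0, rpm=0)
set_airspeed(11.47): V ← 11.47 m/s
set_airspeed(37.01): V ← 37.01 m/s
throttle_to(11460): rpm ← 11460
final state: V = 37.01 m/s, rpm = 11460 → n = rpm/60 = 191.000000 rev/s
target J* = 0.9238; solve J* = V/(n·D) for n: n = V/(J*·D) = 37.01/(0.9238 × 2.768) = 14.473549 rev/s
rpm = 60·n = 868.412951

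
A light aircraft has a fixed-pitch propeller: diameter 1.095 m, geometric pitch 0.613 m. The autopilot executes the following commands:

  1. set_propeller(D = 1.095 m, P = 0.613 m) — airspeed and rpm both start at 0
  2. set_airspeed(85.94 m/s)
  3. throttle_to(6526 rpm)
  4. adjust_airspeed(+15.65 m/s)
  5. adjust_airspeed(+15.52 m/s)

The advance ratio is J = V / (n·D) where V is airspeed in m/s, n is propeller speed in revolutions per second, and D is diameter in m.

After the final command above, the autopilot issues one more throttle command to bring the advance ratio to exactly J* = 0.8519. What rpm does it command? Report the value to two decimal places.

rpm = 7532.56

set_propeller: D = 1.095 m, P = 0.613 m (p = P/D = 0.559817); state ← (V=0, rpm=0)
set_airspeed(85.94): V ← 85.94 m/s
throttle_to(6526): rpm ← 6526
adjust_airspeed(+15.65): V ← 85.94 +15.65 = 101.59 m/s
adjust_airspeed(+15.52): V ← 101.59 +15.52 = 117.11 m/s
final state: V = 117.11 m/s, rpm = 6526 → n = rpm/60 = 108.766667 rev/s
target J* = 0.8519; solve J* = V/(n·D) for n: n = V/(J*·D) = 117.11/(0.8519 × 1.095) = 125.542636 rev/s
rpm = 60·n = 7532.558166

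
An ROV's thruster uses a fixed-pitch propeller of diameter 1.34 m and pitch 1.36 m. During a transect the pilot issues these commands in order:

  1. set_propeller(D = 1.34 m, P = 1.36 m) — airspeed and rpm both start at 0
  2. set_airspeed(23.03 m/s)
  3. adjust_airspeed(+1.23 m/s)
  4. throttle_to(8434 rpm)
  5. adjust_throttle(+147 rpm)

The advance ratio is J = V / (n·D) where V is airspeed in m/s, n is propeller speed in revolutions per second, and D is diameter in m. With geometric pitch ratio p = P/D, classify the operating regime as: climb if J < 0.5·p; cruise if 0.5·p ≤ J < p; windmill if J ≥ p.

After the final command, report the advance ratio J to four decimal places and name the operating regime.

set_propeller: D = 1.34 m, P = 1.36 m (p = P/D = 1.014925); state ← (V=0, rpm=0)
set_airspeed(23.03): V ← 23.03 m/s
adjust_airspeed(+1.23): V ← 23.03 +1.23 = 24.26 m/s
throttle_to(8434): rpm ← 8434
adjust_throttle(+147): rpm ← 8434 +147 = 8581
final state: V = 24.26 m/s, rpm = 8581 → n = rpm/60 = 143.016667 rev/s
J = V / (n·D) = 24.26 / (143.016667 × 1.34) = 0.126590
regime bands: climb J<0.5075 | cruise [0.5075, 1.0149) | windmill J≥1.0149
J = 0.1266 → climb

J = 0.1266, regime = climb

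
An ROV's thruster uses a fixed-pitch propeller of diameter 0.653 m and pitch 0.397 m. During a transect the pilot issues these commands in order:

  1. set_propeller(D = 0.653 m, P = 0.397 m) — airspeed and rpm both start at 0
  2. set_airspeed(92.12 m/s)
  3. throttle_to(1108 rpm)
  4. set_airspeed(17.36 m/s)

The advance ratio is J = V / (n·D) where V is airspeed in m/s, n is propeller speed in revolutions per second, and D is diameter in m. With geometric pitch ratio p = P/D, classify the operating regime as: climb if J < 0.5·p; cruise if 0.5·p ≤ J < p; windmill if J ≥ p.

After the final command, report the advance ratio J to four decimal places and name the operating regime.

set_propeller: D = 0.653 m, P = 0.397 m (p = P/D = 0.607963); state ← (V=0, rpm=0)
set_airspeed(92.12): V ← 92.12 m/s
throttle_to(1108): rpm ← 1108
set_airspeed(17.36): V ← 17.36 m/s
final state: V = 17.36 m/s, rpm = 1108 → n = rpm/60 = 18.466667 rev/s
J = V / (n·D) = 17.36 / (18.466667 × 0.653) = 1.439621
regime bands: climb J<0.3040 | cruise [0.3040, 0.6080) | windmill J≥0.6080
J = 1.4396 → windmill

J = 1.4396, regime = windmill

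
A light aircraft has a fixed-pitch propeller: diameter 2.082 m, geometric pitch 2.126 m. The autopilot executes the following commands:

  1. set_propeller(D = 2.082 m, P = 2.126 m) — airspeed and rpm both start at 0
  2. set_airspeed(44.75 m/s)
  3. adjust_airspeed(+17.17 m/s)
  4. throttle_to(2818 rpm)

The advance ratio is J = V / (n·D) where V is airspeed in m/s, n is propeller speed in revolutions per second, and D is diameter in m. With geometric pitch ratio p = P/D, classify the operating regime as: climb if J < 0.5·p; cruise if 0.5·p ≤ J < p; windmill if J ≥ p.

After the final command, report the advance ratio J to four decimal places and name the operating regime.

J = 0.6332, regime = cruise

set_propeller: D = 2.082 m, P = 2.126 m (p = P/D = 1.021134); state ← (V=0, rpm=0)
set_airspeed(44.75): V ← 44.75 m/s
adjust_airspeed(+17.17): V ← 44.75 +17.17 = 61.92 m/s
throttle_to(2818): rpm ← 2818
final state: V = 61.92 m/s, rpm = 2818 → n = rpm/60 = 46.966667 rev/s
J = V / (n·D) = 61.92 / (46.966667 × 2.082) = 0.633229
regime bands: climb J<0.5106 | cruise [0.5106, 1.0211) | windmill J≥1.0211
J = 0.6332 → cruise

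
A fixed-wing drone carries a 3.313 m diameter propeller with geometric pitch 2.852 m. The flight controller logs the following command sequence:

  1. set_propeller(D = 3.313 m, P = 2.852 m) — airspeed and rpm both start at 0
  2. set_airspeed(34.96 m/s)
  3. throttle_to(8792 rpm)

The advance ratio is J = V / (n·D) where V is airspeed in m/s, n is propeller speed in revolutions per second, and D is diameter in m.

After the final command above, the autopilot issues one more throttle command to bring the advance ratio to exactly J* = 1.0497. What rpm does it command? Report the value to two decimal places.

set_propeller: D = 3.313 m, P = 2.852 m (p = P/D = 0.860851); state ← (V=0, rpm=0)
set_airspeed(34.96): V ← 34.96 m/s
throttle_to(8792): rpm ← 8792
final state: V = 34.96 m/s, rpm = 8792 → n = rpm/60 = 146.533333 rev/s
target J* = 1.0497; solve J* = V/(n·D) for n: n = V/(J*·D) = 34.96/(1.0497 × 3.313) = 10.052748 rev/s
rpm = 60·n = 603.164873

rpm = 603.16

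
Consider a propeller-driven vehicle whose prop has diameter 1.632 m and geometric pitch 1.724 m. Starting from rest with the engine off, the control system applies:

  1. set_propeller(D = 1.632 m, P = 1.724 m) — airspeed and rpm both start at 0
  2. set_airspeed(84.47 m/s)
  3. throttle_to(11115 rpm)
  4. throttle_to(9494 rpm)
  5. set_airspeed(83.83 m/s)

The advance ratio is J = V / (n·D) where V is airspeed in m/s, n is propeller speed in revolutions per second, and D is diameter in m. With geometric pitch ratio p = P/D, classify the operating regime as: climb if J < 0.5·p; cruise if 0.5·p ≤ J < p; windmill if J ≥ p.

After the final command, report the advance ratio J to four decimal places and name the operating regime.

set_propeller: D = 1.632 m, P = 1.724 m (p = P/D = 1.056373); state ← (V=0, rpm=0)
set_airspeed(84.47): V ← 84.47 m/s
throttle_to(11115): rpm ← 11115
throttle_to(9494): rpm ← 9494
set_airspeed(83.83): V ← 83.83 m/s
final state: V = 83.83 m/s, rpm = 9494 → n = rpm/60 = 158.233333 rev/s
J = V / (n·D) = 83.83 / (158.233333 × 1.632) = 0.324625
regime bands: climb J<0.5282 | cruise [0.5282, 1.0564) | windmill J≥1.0564
J = 0.3246 → climb

J = 0.3246, regime = climb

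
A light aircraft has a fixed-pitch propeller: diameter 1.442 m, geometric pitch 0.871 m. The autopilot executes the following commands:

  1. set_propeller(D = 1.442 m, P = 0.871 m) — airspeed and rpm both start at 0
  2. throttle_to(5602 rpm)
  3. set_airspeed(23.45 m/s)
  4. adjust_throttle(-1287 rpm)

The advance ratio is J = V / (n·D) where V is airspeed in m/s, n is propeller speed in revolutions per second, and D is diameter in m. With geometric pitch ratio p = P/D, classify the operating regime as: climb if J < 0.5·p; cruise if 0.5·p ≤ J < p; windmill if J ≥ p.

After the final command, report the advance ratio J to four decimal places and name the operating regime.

J = 0.2261, regime = climb

set_propeller: D = 1.442 m, P = 0.871 m (p = P/D = 0.604022); state ← (V=0, rpm=0)
throttle_to(5602): rpm ← 5602
set_airspeed(23.45): V ← 23.45 m/s
adjust_throttle(-1287): rpm ← 5602 -1287 = 4315
final state: V = 23.45 m/s, rpm = 4315 → n = rpm/60 = 71.916667 rev/s
J = V / (n·D) = 23.45 / (71.916667 × 1.442) = 0.226125
regime bands: climb J<0.3020 | cruise [0.3020, 0.6040) | windmill J≥0.6040
J = 0.2261 → climb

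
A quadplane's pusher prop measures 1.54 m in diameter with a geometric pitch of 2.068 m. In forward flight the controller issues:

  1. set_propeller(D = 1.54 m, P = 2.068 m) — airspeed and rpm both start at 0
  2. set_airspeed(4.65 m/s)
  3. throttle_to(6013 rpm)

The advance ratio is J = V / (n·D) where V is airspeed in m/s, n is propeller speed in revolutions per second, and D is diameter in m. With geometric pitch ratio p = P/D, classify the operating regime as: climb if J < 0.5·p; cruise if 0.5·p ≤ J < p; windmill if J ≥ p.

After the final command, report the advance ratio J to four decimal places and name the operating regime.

J = 0.0301, regime = climb

set_propeller: D = 1.54 m, P = 2.068 m (p = P/D = 1.342857); state ← (V=0, rpm=0)
set_airspeed(4.65): V ← 4.65 m/s
throttle_to(6013): rpm ← 6013
final state: V = 4.65 m/s, rpm = 6013 → n = rpm/60 = 100.216667 rev/s
J = V / (n·D) = 4.65 / (100.216667 × 1.54) = 0.030130
regime bands: climb J<0.6714 | cruise [0.6714, 1.3429) | windmill J≥1.3429
J = 0.0301 → climb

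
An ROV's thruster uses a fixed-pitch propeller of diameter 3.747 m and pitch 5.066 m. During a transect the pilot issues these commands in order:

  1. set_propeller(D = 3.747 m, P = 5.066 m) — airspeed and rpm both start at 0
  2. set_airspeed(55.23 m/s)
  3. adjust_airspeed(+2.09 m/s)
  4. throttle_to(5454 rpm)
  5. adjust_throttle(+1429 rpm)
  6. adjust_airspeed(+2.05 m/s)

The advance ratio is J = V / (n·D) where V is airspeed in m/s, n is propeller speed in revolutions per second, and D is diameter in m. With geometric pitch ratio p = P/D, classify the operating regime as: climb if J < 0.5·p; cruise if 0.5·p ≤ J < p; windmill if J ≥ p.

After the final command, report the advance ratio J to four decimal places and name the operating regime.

J = 0.1381, regime = climb

set_propeller: D = 3.747 m, P = 5.066 m (p = P/D = 1.352015); state ← (V=0, rpm=0)
set_airspeed(55.23): V ← 55.23 m/s
adjust_airspeed(+2.09): V ← 55.23 +2.09 = 57.32 m/s
throttle_to(5454): rpm ← 5454
adjust_throttle(+1429): rpm ← 5454 +1429 = 6883
adjust_airspeed(+2.05): V ← 57.32 +2.05 = 59.37 m/s
final state: V = 59.37 m/s, rpm = 6883 → n = rpm/60 = 114.716667 rev/s
J = V / (n·D) = 59.37 / (114.716667 × 3.747) = 0.138120
regime bands: climb J<0.6760 | cruise [0.6760, 1.3520) | windmill J≥1.3520
J = 0.1381 → climb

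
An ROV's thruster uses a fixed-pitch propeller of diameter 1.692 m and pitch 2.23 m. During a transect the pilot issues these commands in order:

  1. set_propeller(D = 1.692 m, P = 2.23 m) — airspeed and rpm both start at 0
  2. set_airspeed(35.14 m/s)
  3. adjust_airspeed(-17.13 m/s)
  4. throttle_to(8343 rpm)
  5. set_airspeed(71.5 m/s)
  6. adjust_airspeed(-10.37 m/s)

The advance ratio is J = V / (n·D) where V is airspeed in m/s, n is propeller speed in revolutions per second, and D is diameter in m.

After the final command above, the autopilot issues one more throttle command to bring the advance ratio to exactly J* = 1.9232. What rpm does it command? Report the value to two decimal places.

rpm = 1127.15

set_propeller: D = 1.692 m, P = 2.23 m (p = P/D = 1.317967); state ← (V=0, rpm=0)
set_airspeed(35.14): V ← 35.14 m/s
adjust_airspeed(-17.13): V ← 35.14 -17.13 = 18.01 m/s
throttle_to(8343): rpm ← 8343
set_airspeed(71.5): V ← 71.5 m/s
adjust_airspeed(-10.37): V ← 71.5 -10.37 = 61.13 m/s
final state: V = 61.13 m/s, rpm = 8343 → n = rpm/60 = 139.050000 rev/s
target J* = 1.9232; solve J* = V/(n·D) for n: n = V/(J*·D) = 61.13/(1.9232 × 1.692) = 18.785795 rev/s
rpm = 60·n = 1127.147721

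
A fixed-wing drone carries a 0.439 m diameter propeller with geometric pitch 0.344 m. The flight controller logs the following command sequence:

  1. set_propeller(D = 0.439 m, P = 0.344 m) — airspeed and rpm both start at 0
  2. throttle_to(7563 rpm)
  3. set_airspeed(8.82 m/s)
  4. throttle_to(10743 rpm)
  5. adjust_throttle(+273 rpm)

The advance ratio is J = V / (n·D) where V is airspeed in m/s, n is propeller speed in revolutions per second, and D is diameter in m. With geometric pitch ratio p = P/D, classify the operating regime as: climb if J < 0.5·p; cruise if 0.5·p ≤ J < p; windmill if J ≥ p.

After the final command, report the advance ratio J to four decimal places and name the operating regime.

set_propeller: D = 0.439 m, P = 0.344 m (p = P/D = 0.783599); state ← (V=0, rpm=0)
throttle_to(7563): rpm ← 7563
set_airspeed(8.82): V ← 8.82 m/s
throttle_to(10743): rpm ← 10743
adjust_throttle(+273): rpm ← 10743 +273 = 11016
final state: V = 8.82 m/s, rpm = 11016 → n = rpm/60 = 183.600000 rev/s
J = V / (n·D) = 8.82 / (183.600000 × 0.439) = 0.109429
regime bands: climb J<0.3918 | cruise [0.3918, 0.7836) | windmill J≥0.7836
J = 0.1094 → climb

J = 0.1094, regime = climb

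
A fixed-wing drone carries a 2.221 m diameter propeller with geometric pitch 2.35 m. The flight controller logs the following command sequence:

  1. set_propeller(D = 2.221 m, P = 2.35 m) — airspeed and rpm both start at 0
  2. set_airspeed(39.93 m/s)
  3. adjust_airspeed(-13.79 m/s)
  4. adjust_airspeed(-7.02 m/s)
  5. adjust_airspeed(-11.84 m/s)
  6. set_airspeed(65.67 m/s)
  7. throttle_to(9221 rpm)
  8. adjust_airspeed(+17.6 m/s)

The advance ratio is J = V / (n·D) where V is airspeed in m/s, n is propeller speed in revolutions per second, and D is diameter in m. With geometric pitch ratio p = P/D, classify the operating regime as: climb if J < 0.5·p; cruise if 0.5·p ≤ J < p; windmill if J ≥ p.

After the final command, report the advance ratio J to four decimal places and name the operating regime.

J = 0.2440, regime = climb

set_propeller: D = 2.221 m, P = 2.35 m (p = P/D = 1.058082); state ← (V=0, rpm=0)
set_airspeed(39.93): V ← 39.93 m/s
adjust_airspeed(-13.79): V ← 39.93 -13.79 = 26.14 m/s
adjust_airspeed(-7.02): V ← 26.14 -7.02 = 19.12 m/s
adjust_airspeed(-11.84): V ← 19.12 -11.84 = 7.28 m/s
set_airspeed(65.67): V ← 65.67 m/s
throttle_to(9221): rpm ← 9221
adjust_airspeed(+17.6): V ← 65.67 +17.6 = 83.27 m/s
final state: V = 83.27 m/s, rpm = 9221 → n = rpm/60 = 153.683333 rev/s
J = V / (n·D) = 83.27 / (153.683333 × 2.221) = 0.243957
regime bands: climb J<0.5290 | cruise [0.5290, 1.0581) | windmill J≥1.0581
J = 0.2440 → climb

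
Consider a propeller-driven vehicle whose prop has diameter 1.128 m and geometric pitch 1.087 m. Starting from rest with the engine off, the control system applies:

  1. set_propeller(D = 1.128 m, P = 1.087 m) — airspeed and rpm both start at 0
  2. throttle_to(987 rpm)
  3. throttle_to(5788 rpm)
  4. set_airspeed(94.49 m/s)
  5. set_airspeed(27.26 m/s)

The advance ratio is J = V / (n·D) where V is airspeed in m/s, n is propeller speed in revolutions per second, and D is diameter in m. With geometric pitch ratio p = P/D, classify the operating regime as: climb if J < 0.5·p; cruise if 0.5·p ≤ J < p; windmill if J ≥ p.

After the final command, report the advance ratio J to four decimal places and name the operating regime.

J = 0.2505, regime = climb

set_propeller: D = 1.128 m, P = 1.087 m (p = P/D = 0.963652); state ← (V=0, rpm=0)
throttle_to(987): rpm ← 987
throttle_to(5788): rpm ← 5788
set_airspeed(94.49): V ← 94.49 m/s
set_airspeed(27.26): V ← 27.26 m/s
final state: V = 27.26 m/s, rpm = 5788 → n = rpm/60 = 96.466667 rev/s
J = V / (n·D) = 27.26 / (96.466667 × 1.128) = 0.250518
regime bands: climb J<0.4818 | cruise [0.4818, 0.9637) | windmill J≥0.9637
J = 0.2505 → climb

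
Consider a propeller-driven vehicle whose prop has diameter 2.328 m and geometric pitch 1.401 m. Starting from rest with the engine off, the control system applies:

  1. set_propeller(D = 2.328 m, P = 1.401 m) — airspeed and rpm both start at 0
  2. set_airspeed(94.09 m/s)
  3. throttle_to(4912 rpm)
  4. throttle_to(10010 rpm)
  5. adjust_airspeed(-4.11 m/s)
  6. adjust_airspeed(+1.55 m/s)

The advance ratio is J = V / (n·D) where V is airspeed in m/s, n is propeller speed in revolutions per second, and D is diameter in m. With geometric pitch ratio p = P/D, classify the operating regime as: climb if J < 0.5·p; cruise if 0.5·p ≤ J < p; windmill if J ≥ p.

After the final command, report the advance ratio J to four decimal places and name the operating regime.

set_propeller: D = 2.328 m, P = 1.401 m (p = P/D = 0.601804); state ← (V=0, rpm=0)
set_airspeed(94.09): V ← 94.09 m/s
throttle_to(4912): rpm ← 4912
throttle_to(10010): rpm ← 10010
adjust_airspeed(-4.11): V ← 94.09 -4.11 = 89.98 m/s
adjust_airspeed(+1.55): V ← 89.98 +1.55 = 91.53 m/s
final state: V = 91.53 m/s, rpm = 10010 → n = rpm/60 = 166.833333 rev/s
J = V / (n·D) = 91.53 / (166.833333 × 2.328) = 0.235666
regime bands: climb J<0.3009 | cruise [0.3009, 0.6018) | windmill J≥0.6018
J = 0.2357 → climb

J = 0.2357, regime = climb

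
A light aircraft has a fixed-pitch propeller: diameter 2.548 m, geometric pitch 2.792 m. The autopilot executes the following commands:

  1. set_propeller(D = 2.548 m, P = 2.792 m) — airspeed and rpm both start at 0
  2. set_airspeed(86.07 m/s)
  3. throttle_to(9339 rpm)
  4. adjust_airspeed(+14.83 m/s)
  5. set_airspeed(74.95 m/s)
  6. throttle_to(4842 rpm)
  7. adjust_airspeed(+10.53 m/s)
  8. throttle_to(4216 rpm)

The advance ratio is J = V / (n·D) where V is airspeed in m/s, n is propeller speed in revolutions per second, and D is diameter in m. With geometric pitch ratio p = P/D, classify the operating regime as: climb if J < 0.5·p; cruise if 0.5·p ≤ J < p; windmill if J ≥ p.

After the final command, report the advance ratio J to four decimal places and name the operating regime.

J = 0.4774, regime = climb

set_propeller: D = 2.548 m, P = 2.792 m (p = P/D = 1.095761); state ← (V=0, rpm=0)
set_airspeed(86.07): V ← 86.07 m/s
throttle_to(9339): rpm ← 9339
adjust_airspeed(+14.83): V ← 86.07 +14.83 = 100.9 m/s
set_airspeed(74.95): V ← 74.95 m/s
throttle_to(4842): rpm ← 4842
adjust_airspeed(+10.53): V ← 74.95 +10.53 = 85.48 m/s
throttle_to(4216): rpm ← 4216
final state: V = 85.48 m/s, rpm = 4216 → n = rpm/60 = 70.266667 rev/s
J = V / (n·D) = 85.48 / (70.266667 × 2.548) = 0.477437
regime bands: climb J<0.5479 | cruise [0.5479, 1.0958) | windmill J≥1.0958
J = 0.4774 → climb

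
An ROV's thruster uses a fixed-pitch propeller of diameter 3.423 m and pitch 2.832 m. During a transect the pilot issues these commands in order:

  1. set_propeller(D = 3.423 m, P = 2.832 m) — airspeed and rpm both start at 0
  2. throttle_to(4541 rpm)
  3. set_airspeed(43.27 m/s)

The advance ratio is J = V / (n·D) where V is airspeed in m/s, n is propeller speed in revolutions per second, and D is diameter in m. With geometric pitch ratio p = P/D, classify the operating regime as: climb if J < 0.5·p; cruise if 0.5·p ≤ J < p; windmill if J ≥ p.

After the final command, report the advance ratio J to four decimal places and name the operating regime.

set_propeller: D = 3.423 m, P = 2.832 m (p = P/D = 0.827344); state ← (V=0, rpm=0)
throttle_to(4541): rpm ← 4541
set_airspeed(43.27): V ← 43.27 m/s
final state: V = 43.27 m/s, rpm = 4541 → n = rpm/60 = 75.683333 rev/s
J = V / (n·D) = 43.27 / (75.683333 × 3.423) = 0.167024
regime bands: climb J<0.4137 | cruise [0.4137, 0.8273) | windmill J≥0.8273
J = 0.1670 → climb

J = 0.1670, regime = climb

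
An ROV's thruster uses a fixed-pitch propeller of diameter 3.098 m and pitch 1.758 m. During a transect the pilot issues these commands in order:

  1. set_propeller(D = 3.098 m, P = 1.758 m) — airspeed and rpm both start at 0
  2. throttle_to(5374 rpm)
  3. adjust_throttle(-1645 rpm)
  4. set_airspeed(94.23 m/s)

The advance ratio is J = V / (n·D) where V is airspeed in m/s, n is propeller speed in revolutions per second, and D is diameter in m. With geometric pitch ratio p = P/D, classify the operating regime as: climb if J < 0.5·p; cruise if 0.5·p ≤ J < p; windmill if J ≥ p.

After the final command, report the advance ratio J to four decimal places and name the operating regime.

set_propeller: D = 3.098 m, P = 1.758 m (p = P/D = 0.567463); state ← (V=0, rpm=0)
throttle_to(5374): rpm ← 5374
adjust_throttle(-1645): rpm ← 5374 -1645 = 3729
set_airspeed(94.23): V ← 94.23 m/s
final state: V = 94.23 m/s, rpm = 3729 → n = rpm/60 = 62.150000 rev/s
J = V / (n·D) = 94.23 / (62.150000 × 3.098) = 0.489403
regime bands: climb J<0.2837 | cruise [0.2837, 0.5675) | windmill J≥0.5675
J = 0.4894 → cruise

J = 0.4894, regime = cruise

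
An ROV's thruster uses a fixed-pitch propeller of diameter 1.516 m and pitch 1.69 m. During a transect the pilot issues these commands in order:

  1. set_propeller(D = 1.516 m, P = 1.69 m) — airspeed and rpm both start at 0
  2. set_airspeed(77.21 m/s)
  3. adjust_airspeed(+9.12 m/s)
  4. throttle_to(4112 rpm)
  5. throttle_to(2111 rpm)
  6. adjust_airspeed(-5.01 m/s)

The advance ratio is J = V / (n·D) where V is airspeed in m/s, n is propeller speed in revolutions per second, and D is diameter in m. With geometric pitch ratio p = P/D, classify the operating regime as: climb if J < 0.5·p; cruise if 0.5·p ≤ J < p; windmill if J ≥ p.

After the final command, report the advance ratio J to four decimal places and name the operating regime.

set_propeller: D = 1.516 m, P = 1.69 m (p = P/D = 1.114776); state ← (V=0, rpm=0)
set_airspeed(77.21): V ← 77.21 m/s
adjust_airspeed(+9.12): V ← 77.21 +9.12 = 86.33 m/s
throttle_to(4112): rpm ← 4112
throttle_to(2111): rpm ← 2111
adjust_airspeed(-5.01): V ← 86.33 -5.01 = 81.32 m/s
final state: V = 81.32 m/s, rpm = 2111 → n = rpm/60 = 35.183333 rev/s
J = V / (n·D) = 81.32 / (35.183333 × 1.516) = 1.524619
regime bands: climb J<0.5574 | cruise [0.5574, 1.1148) | windmill J≥1.1148
J = 1.5246 → windmill

J = 1.5246, regime = windmill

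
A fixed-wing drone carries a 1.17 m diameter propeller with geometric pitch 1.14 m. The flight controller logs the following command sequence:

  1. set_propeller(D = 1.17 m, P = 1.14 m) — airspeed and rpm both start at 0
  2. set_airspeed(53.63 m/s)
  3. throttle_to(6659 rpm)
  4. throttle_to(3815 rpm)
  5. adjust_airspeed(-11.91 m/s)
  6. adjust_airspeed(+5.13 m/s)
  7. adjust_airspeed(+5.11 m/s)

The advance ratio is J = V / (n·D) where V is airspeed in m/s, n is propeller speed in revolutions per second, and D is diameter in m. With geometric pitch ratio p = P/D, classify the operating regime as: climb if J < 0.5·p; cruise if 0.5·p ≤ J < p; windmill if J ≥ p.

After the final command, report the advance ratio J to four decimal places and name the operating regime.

J = 0.6985, regime = cruise

set_propeller: D = 1.17 m, P = 1.14 m (p = P/D = 0.974359); state ← (V=0, rpm=0)
set_airspeed(53.63): V ← 53.63 m/s
throttle_to(6659): rpm ← 6659
throttle_to(3815): rpm ← 3815
adjust_airspeed(-11.91): V ← 53.63 -11.91 = 41.72 m/s
adjust_airspeed(+5.13): V ← 41.72 +5.13 = 46.85 m/s
adjust_airspeed(+5.11): V ← 46.85 +5.11 = 51.96 m/s
final state: V = 51.96 m/s, rpm = 3815 → n = rpm/60 = 63.583333 rev/s
J = V / (n·D) = 51.96 / (63.583333 × 1.17) = 0.698458
regime bands: climb J<0.4872 | cruise [0.4872, 0.9744) | windmill J≥0.9744
J = 0.6985 → cruise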